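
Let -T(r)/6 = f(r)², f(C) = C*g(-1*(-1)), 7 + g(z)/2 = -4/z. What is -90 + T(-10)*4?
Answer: -1161690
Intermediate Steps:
g(z) = -14 - 8/z (g(z) = -14 + 2*(-4/z) = -14 - 8/z)
f(C) = -22*C (f(C) = C*(-14 - 8/((-1*(-1)))) = C*(-14 - 8/1) = C*(-14 - 8*1) = C*(-14 - 8) = C*(-22) = -22*C)
T(r) = -2904*r² (T(r) = -6*484*r² = -2904*r²)
-90 + T(-10)*4 = -90 - 2904*(-10)²*4 = -90 - 2904*100*4 = -90 - 290400*4 = -90 - 1161600 = -1161690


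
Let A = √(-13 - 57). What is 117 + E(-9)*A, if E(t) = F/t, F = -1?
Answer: 117 + I*√70/9 ≈ 117.0 + 0.92962*I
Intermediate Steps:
A = I*√70 (A = √(-70) = I*√70 ≈ 8.3666*I)
E(t) = -1/t
117 + E(-9)*A = 117 + (-1/(-9))*(I*√70) = 117 + (-1*(-⅑))*(I*√70) = 117 + (I*√70)/9 = 117 + I*√70/9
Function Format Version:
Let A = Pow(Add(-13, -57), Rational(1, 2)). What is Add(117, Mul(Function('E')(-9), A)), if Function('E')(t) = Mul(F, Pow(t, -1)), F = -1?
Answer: Add(117, Mul(Rational(1, 9), I, Pow(70, Rational(1, 2)))) ≈ Add(117.00, Mul(0.92962, I))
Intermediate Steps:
A = Mul(I, Pow(70, Rational(1, 2))) (A = Pow(-70, Rational(1, 2)) = Mul(I, Pow(70, Rational(1, 2))) ≈ Mul(8.3666, I))
Function('E')(t) = Mul(-1, Pow(t, -1))
Add(117, Mul(Function('E')(-9), A)) = Add(117, Mul(Mul(-1, Pow(-9, -1)), Mul(I, Pow(70, Rational(1, 2))))) = Add(117, Mul(Mul(-1, Rational(-1, 9)), Mul(I, Pow(70, Rational(1, 2))))) = Add(117, Mul(Rational(1, 9), Mul(I, Pow(70, Rational(1, 2))))) = Add(117, Mul(Rational(1, 9), I, Pow(70, Rational(1, 2))))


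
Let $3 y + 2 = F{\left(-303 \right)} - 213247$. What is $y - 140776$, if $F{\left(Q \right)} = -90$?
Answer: $-211889$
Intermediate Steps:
$y = -71113$ ($y = - \frac{2}{3} + \frac{-90 - 213247}{3} = - \frac{2}{3} + \frac{1}{3} \left(-213337\right) = - \frac{2}{3} - \frac{213337}{3} = -71113$)
$y - 140776 = -71113 - 140776 = -211889$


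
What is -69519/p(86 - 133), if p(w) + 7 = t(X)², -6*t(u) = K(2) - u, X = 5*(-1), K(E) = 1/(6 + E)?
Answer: 160171776/14447 ≈ 11087.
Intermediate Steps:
X = -5
t(u) = -1/48 + u/6 (t(u) = -(1/(6 + 2) - u)/6 = -(1/8 - u)/6 = -(⅛ - u)/6 = -1/48 + u/6)
p(w) = -14447/2304 (p(w) = -7 + (-1/48 + (⅙)*(-5))² = -7 + (-1/48 - ⅚)² = -7 + (-41/48)² = -7 + 1681/2304 = -14447/2304)
-69519/p(86 - 133) = -69519/(-14447/2304) = -69519*(-2304/14447) = 160171776/14447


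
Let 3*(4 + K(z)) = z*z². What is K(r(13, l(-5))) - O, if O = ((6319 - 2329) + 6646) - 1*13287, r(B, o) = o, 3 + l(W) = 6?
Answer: 2656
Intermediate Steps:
l(W) = 3 (l(W) = -3 + 6 = 3)
K(z) = -4 + z³/3 (K(z) = -4 + (z*z²)/3 = -4 + z³/3)
O = -2651 (O = (3990 + 6646) - 13287 = 10636 - 13287 = -2651)
K(r(13, l(-5))) - O = (-4 + (⅓)*3³) - 1*(-2651) = (-4 + (⅓)*27) + 2651 = (-4 + 9) + 2651 = 5 + 2651 = 2656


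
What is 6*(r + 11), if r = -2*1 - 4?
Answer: 30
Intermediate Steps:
r = -6 (r = -2 - 4 = -6)
6*(r + 11) = 6*(-6 + 11) = 6*5 = 30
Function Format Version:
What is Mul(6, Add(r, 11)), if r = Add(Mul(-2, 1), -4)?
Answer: 30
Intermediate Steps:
r = -6 (r = Add(-2, -4) = -6)
Mul(6, Add(r, 11)) = Mul(6, Add(-6, 11)) = Mul(6, 5) = 30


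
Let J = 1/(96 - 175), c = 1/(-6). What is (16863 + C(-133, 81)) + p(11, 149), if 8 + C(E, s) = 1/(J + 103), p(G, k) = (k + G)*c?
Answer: 136915399/8136 ≈ 16828.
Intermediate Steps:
c = -1/6 ≈ -0.16667
J = -1/79 (J = 1/(-79) = -1/79 ≈ -0.012658)
p(G, k) = -G/6 - k/6 (p(G, k) = (k + G)*(-1/6) = (G + k)*(-1/6) = -G/6 - k/6)
C(E, s) = -65009/8136 (C(E, s) = -8 + 1/(-1/79 + 103) = -8 + 1/(8136/79) = -8 + 79/8136 = -65009/8136)
(16863 + C(-133, 81)) + p(11, 149) = (16863 - 65009/8136) + (-1/6*11 - 1/6*149) = 137132359/8136 + (-11/6 - 149/6) = 137132359/8136 - 80/3 = 136915399/8136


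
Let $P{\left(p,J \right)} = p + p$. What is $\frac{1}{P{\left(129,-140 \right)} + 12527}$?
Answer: $\frac{1}{12785} \approx 7.8217 \cdot 10^{-5}$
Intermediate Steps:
$P{\left(p,J \right)} = 2 p$
$\frac{1}{P{\left(129,-140 \right)} + 12527} = \frac{1}{2 \cdot 129 + 12527} = \frac{1}{258 + 12527} = \frac{1}{12785}$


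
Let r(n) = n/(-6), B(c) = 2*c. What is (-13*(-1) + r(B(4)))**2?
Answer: 1225/9 ≈ 136.11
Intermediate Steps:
r(n) = -n/6 (r(n) = n*(-1/6) = -n/6)
(-13*(-1) + r(B(4)))**2 = (-13*(-1) - 4/3)**2 = (13 - 1/6*8)**2 = (13 - 4/3)**2 = (35/3)**2 = 1225/9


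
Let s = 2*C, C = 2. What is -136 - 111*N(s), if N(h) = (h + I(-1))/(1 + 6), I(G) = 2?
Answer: -1618/7 ≈ -231.14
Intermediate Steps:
s = 4 (s = 2*2 = 4)
N(h) = 2/7 + h/7 (N(h) = (h + 2)/(1 + 6) = (2 + h)/7 = (2 + h)*(⅐) = 2/7 + h/7)
-136 - 111*N(s) = -136 - 111*(2/7 + (⅐)*4) = -136 - 111*(2/7 + 4/7) = -136 - 111*6/7 = -136 - 666/7 = -1618/7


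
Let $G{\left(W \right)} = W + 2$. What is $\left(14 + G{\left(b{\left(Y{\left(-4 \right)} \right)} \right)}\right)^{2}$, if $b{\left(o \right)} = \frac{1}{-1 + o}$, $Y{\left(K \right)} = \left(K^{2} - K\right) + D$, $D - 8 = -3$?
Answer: $\frac{148225}{576} \approx 257.33$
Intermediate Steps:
$D = 5$ ($D = 8 - 3 = 5$)
$Y{\left(K \right)} = 5 + K^{2} - K$ ($Y{\left(K \right)} = \left(K^{2} - K\right) + 5 = 5 + K^{2} - K$)
$G{\left(W \right)} = 2 + W$
$\left(14 + G{\left(b{\left(Y{\left(-4 \right)} \right)} \right)}\right)^{2} = \left(14 + \left(2 + \frac{1}{-1 + \left(5 + \left(-4\right)^{2} - -4\right)}\right)\right)^{2} = \left(14 + \left(2 + \frac{1}{-1 + \left(5 + 16 + 4\right)}\right)\right)^{2} = \left(14 + \left(2 + \frac{1}{-1 + 25}\right)\right)^{2} = \left(14 + \left(2 + \frac{1}{24}\right)\right)^{2} = \left(14 + \frac{49}{24}\right)^{2} = \left(\frac{385}{24}\right)^{2} = \frac{148225}{576}$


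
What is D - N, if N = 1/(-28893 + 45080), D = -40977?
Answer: -663294700/16187 ≈ -40977.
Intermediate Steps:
N = 1/16187 ≈ 6.1778e-5
D - N = -40977 - 1*1/16187 = -40977 - 1/16187 = -663294700/16187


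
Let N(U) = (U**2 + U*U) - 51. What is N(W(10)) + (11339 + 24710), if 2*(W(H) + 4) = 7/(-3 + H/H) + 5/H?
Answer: 72117/2 ≈ 36059.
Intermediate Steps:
W(H) = -23/4 + 5/(2*H) (W(H) = -4 + (7/(-3 + H/H) + 5/H)/2 = -4 + (7/(-3 + 1) + 5/H)/2 = -4 + (7/(-2) + 5/H)/2 = -4 + (7*(-1/2) + 5/H)/2 = -4 + (-7/2 + 5/H)/2 = -4 + (-7/4 + 5/(2*H)) = -23/4 + 5/(2*H))
N(U) = -51 + 2*U**2 (N(U) = (U**2 + U**2) - 51 = 2*U**2 - 51 = -51 + 2*U**2)
N(W(10)) + (11339 + 24710) = (-51 + 2*((1/4)*(10 - 23*10)/10)**2) + (11339 + 24710) = (-51 + 2*((1/4)*(1/10)*(10 - 230))**2) + 36049 = (-51 + 2*((1/4)*(1/10)*(-220))**2) + 36049 = (-51 + 2*(-11/2)**2) + 36049 = (-51 + 2*(121/4)) + 36049 = (-51 + 121/2) + 36049 = 19/2 + 36049 = 72117/2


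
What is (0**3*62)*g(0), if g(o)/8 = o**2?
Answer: 0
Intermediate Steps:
g(o) = 8*o**2
(0**3*62)*g(0) = (0**3*62)*(8*0**2) = (0*62)*(8*0) = 0*0 = 0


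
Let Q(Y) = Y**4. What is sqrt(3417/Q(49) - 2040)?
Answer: 3*I*sqrt(1306687847)/2401 ≈ 45.166*I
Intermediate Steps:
sqrt(3417/Q(49) - 2040) = sqrt(3417/(49**4) - 2040) = sqrt(3417/5764801 - 2040) = sqrt(-11760190623/5764801) = 3*I*sqrt(1306687847)/2401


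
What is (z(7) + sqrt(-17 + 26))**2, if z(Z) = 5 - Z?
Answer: 1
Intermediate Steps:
(z(7) + sqrt(-17 + 26))**2 = ((5 - 1*7) + sqrt(-17 + 26))**2 = ((5 - 7) + sqrt(9))**2 = (-2 + 3)**2 = 1**2 = 1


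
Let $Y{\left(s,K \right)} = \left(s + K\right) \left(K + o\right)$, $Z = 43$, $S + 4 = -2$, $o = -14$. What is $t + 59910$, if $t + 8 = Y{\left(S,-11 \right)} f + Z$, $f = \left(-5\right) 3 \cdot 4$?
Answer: $34445$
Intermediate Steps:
$S = -6$ ($S = -4 - 2 = -6$)
$Y{\left(s,K \right)} = \left(-14 + K\right) \left(K + s\right)$ ($Y{\left(s,K \right)} = \left(s + K\right) \left(K - 14\right) = \left(K + s\right) \left(-14 + K\right) = \left(-14 + K\right) \left(K + s\right)$)
$f = -60$ ($f = \left(-15\right) 4 = -60$)
$t = -25465$ ($t = -8 + \left(\left(\left(-11\right)^{2} - -154 - -84 - -66\right) \left(-60\right) + 43\right) = -8 + \left(\left(121 + 154 + 84 + 66\right) \left(-60\right) + 43\right) = -8 + \left(425 \left(-60\right) + 43\right) = -8 + \left(-25500 + 43\right) = -8 - 25457 = -25465$)
$t + 59910 = -25465 + 59910 = 34445$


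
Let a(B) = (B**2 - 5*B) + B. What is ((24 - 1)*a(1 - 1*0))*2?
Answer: -138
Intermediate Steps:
a(B) = B**2 - 4*B
((24 - 1)*a(1 - 1*0))*2 = ((24 - 1)*((1 - 1*0)*(-4 + (1 - 1*0))))*2 = (23*((1 + 0)*(-4 + (1 + 0))))*2 = (23*(1*(-4 + 1)))*2 = (23*(1*(-3)))*2 = (23*(-3))*2 = -69*2 = -138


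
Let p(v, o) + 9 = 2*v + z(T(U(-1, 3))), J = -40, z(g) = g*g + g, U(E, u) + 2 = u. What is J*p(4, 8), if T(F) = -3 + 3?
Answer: 40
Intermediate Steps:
U(E, u) = -2 + u
T(F) = 0
z(g) = g + g**2 (z(g) = g**2 + g = g + g**2)
p(v, o) = -9 + 2*v (p(v, o) = -9 + (2*v + 0*(1 + 0)) = -9 + (2*v + 0*1) = -9 + (2*v + 0) = -9 + 2*v)
J*p(4, 8) = -40*(-9 + 2*4) = -40*(-9 + 8) = -40*(-1) = 40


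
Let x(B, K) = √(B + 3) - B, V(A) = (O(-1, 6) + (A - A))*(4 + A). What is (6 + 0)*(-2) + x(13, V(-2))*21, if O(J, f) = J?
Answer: -201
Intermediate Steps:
V(A) = -4 - A (V(A) = (-1 + (A - A))*(4 + A) = (-1 + 0)*(4 + A) = -(4 + A) = -4 - A)
x(B, K) = √(3 + B) - B
(6 + 0)*(-2) + x(13, V(-2))*21 = (6 + 0)*(-2) + (√(3 + 13) - 1*13)*21 = 6*(-2) + (√16 - 13)*21 = -12 + (4 - 13)*21 = -12 - 9*21 = -12 - 189 = -201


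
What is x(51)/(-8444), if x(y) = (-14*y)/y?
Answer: 7/4222 ≈ 0.0016580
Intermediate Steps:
x(y) = -14
x(51)/(-8444) = -14/(-8444) = -14*(-1/8444) = 7/4222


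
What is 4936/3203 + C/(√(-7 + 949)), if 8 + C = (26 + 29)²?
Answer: 4936/3203 + 3017*√942/942 ≈ 99.840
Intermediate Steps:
C = 3017 (C = -8 + (26 + 29)² = -8 + 55² = -8 + 3025 = 3017)
4936/3203 + C/(√(-7 + 949)) = 4936/3203 + 3017/(√(-7 + 949)) = 4936*(1/3203) + 3017/(√942) = 4936/3203 + 3017*(√942/942) = 4936/3203 + 3017*√942/942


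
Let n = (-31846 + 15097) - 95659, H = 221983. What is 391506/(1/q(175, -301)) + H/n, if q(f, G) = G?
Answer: -13246530562831/112408 ≈ -1.1784e+8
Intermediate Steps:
n = -112408 (n = -16749 - 95659 = -112408)
391506/(1/q(175, -301)) + H/n = 391506/(1/(-301)) + 221983/(-112408) = 391506/(-1/301) + 221983*(-1/112408) = 391506*(-301) - 221983/112408 = -117843306 - 221983/112408 = -13246530562831/112408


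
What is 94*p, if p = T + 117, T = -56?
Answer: 5734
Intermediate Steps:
p = 61 (p = -56 + 117 = 61)
94*p = 94*61 = 5734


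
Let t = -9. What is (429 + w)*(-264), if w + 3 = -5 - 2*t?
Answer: -115896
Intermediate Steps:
w = 10 (w = -3 + (-5 - 2*(-9)) = -3 + (-5 + 18) = -3 + 13 = 10)
(429 + w)*(-264) = (429 + 10)*(-264) = 439*(-264) = -115896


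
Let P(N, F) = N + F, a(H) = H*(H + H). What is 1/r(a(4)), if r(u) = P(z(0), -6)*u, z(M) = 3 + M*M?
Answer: -1/96 ≈ -0.010417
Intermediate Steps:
a(H) = 2*H**2 (a(H) = H*(2*H) = 2*H**2)
z(M) = 3 + M**2
P(N, F) = F + N
r(u) = -3*u (r(u) = (-6 + (3 + 0**2))*u = (-6 + (3 + 0))*u = (-6 + 3)*u = -3*u)
1/r(a(4)) = 1/(-6*4**2) = 1/(-6*16) = 1/(-3*32) = 1/(-96) = -1/96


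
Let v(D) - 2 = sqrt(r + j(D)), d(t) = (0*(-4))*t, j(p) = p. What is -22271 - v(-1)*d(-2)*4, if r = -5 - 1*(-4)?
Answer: -22271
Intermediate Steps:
r = -1 (r = -5 + 4 = -1)
d(t) = 0 (d(t) = 0*t = 0)
v(D) = 2 + sqrt(-1 + D)
-22271 - v(-1)*d(-2)*4 = -22271 - (2 + sqrt(-1 - 1))*0*4 = -22271 - (2 + sqrt(-2))*0*4 = -22271 - (2 + I*sqrt(2))*0*4 = -22271 - 0*4 = -22271 - 1*0 = -22271 + 0 = -22271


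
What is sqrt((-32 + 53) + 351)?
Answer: 2*sqrt(93) ≈ 19.287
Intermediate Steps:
sqrt((-32 + 53) + 351) = sqrt(21 + 351) = sqrt(372) = 2*sqrt(93)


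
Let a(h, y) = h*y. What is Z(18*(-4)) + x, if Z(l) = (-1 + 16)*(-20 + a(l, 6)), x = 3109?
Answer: -3671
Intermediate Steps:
Z(l) = -300 + 90*l (Z(l) = (-1 + 16)*(-20 + l*6) = 15*(-20 + 6*l) = -300 + 90*l)
Z(18*(-4)) + x = (-300 + 90*(18*(-4))) + 3109 = (-300 + 90*(-72)) + 3109 = (-300 - 6480) + 3109 = -6780 + 3109 = -3671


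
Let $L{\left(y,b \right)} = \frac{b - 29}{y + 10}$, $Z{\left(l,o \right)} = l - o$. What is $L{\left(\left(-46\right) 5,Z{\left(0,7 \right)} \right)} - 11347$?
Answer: $- \frac{624076}{55} \approx -11347.0$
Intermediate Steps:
$L{\left(y,b \right)} = \frac{-29 + b}{10 + y}$
$L{\left(\left(-46\right) 5,Z{\left(0,7 \right)} \right)} - 11347 = \frac{-29 + \left(0 - 7\right)}{10 - 230} - 11347 = \frac{-29 - 7}{-220} - 11347 = \left(- \frac{1}{220}\right) \left(-36\right) - 11347 = \frac{9}{55} - 11347 = - \frac{624076}{55}$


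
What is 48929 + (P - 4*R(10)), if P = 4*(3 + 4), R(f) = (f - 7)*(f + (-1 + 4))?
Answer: 48801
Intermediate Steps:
R(f) = (-7 + f)*(3 + f) (R(f) = (-7 + f)*(f + 3) = (-7 + f)*(3 + f))
P = 28 (P = 4*7 = 28)
48929 + (P - 4*R(10)) = 48929 + (28 - 4*(-21 + 10² - 4*10)) = 48929 + (28 - 4*(-21 + 100 - 40)) = 48929 + (28 - 4*39) = 48929 + (28 - 156) = 48929 - 128 = 48801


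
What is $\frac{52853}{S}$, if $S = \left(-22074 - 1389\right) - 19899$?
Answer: $- \frac{52853}{43362} \approx -1.2189$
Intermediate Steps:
$S = -43362$ ($S = -23463 - 19899 = -43362$)
$\frac{52853}{S} = \frac{52853}{-43362} = 52853 \left(- \frac{1}{43362}\right) = - \frac{52853}{43362}$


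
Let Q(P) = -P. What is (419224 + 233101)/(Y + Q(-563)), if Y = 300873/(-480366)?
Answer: 20890316730/18009679 ≈ 1159.9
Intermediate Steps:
Y = -100291/160122 (Y = 300873*(-1/480366) = -100291/160122 ≈ -0.62634)
(419224 + 233101)/(Y + Q(-563)) = (419224 + 233101)/(-100291/160122 - 1*(-563)) = 652325/(-100291/160122 + 563) = 652325/(90048395/160122) = 652325*(160122/90048395) = 20890316730/18009679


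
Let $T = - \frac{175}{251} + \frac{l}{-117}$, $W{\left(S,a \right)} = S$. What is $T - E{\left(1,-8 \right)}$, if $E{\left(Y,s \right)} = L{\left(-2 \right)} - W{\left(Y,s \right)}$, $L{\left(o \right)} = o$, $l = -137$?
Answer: $\frac{102013}{29367} \approx 3.4737$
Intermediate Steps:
$T = \frac{13912}{29367}$ ($T = - \frac{175}{251} - \frac{137}{-117} = \left(-175\right) \frac{1}{251} - - \frac{137}{117} = - \frac{175}{251} + \frac{137}{117} = \frac{13912}{29367} \approx 0.47373$)
$E{\left(Y,s \right)} = -2 - Y$
$T - E{\left(1,-8 \right)} = \frac{13912}{29367} - \left(-2 - 1\right) = \frac{13912}{29367} - -3 = \frac{13912}{29367} + 3 = \frac{102013}{29367}$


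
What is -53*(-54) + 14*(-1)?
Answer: 2848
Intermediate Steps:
-53*(-54) + 14*(-1) = 2862 - 14 = 2848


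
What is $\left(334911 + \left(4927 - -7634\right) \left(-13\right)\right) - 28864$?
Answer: $142754$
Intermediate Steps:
$\left(334911 + \left(4927 - -7634\right) \left(-13\right)\right) - 28864 = \left(334911 + \left(4927 + 7634\right) \left(-13\right)\right) - 28864 = \left(334911 + 12561 \left(-13\right)\right) - 28864 = \left(334911 - 163293\right) - 28864 = 171618 - 28864 = 142754$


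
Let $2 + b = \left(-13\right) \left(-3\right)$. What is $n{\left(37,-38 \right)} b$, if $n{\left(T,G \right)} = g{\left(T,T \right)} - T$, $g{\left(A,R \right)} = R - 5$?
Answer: $-185$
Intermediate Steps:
$g{\left(A,R \right)} = -5 + R$
$b = 37$ ($b = -2 - -39 = -2 + 39 = 37$)
$n{\left(T,G \right)} = -5$ ($n{\left(T,G \right)} = \left(-5 + T\right) - T = -5$)
$n{\left(37,-38 \right)} b = \left(-5\right) 37 = -185$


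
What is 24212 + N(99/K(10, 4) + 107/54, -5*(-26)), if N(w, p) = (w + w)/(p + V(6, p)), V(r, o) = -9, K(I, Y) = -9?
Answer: 79100117/3267 ≈ 24212.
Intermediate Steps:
N(w, p) = 2*w/(-9 + p) (N(w, p) = (w + w)/(p - 9) = (2*w)/(-9 + p) = 2*w/(-9 + p))
24212 + N(99/K(10, 4) + 107/54, -5*(-26)) = 24212 + 2*(99/(-9) + 107/54)/(-9 - 5*(-26)) = 24212 + 2*(99*(-1/9) + 107*(1/54))/(-9 + 130) = 24212 + 2*(-11 + 107/54)/121 = 24212 + 2*(-487/54)*(1/121) = 24212 - 487/3267 = 79100117/3267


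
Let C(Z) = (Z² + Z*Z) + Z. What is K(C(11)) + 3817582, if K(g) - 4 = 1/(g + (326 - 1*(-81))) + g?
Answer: 2519773741/660 ≈ 3.8178e+6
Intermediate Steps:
C(Z) = Z + 2*Z² (C(Z) = (Z² + Z²) + Z = 2*Z² + Z = Z + 2*Z²)
K(g) = 4 + g + 1/(407 + g) (K(g) = 4 + (1/(g + (326 - 1*(-81))) + g) = 4 + (1/(g + (326 + 81)) + g) = 4 + (1/(g + 407) + g) = 4 + (1/(407 + g) + g) = 4 + (g + 1/(407 + g)) = 4 + g + 1/(407 + g))
K(C(11)) + 3817582 = (1629 + (11*(1 + 2*11))² + 411*(11*(1 + 2*11)))/(407 + 11*(1 + 2*11)) + 3817582 = (1629 + (11*(1 + 22))² + 411*(11*(1 + 22)))/(407 + 11*(1 + 22)) + 3817582 = (1629 + (11*23)² + 411*(11*23))/(407 + 11*23) + 3817582 = (1629 + 253² + 411*253)/(407 + 253) + 3817582 = (1629 + 64009 + 103983)/660 + 3817582 = (1/660)*169621 + 3817582 = 169621/660 + 3817582 = 2519773741/660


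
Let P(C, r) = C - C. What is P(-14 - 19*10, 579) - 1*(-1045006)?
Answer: 1045006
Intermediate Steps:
P(C, r) = 0
P(-14 - 19*10, 579) - 1*(-1045006) = 0 - 1*(-1045006) = 0 + 1045006 = 1045006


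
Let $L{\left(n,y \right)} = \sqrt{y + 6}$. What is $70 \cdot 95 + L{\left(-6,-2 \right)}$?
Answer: $6652$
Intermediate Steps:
$L{\left(n,y \right)} = \sqrt{6 + y}$
$70 \cdot 95 + L{\left(-6,-2 \right)} = 70 \cdot 95 + \sqrt{6 - 2} = 6650 + \sqrt{4} = 6650 + 2 = 6652$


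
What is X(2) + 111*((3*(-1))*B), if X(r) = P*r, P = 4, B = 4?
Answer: -1324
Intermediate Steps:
X(r) = 4*r
X(2) + 111*((3*(-1))*B) = 4*2 + 111*((3*(-1))*4) = 8 + 111*(-3*4) = 8 + 111*(-12) = 8 - 1332 = -1324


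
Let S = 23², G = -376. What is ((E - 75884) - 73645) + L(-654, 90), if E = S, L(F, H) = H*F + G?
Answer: -208236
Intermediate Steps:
L(F, H) = -376 + F*H (L(F, H) = H*F - 376 = F*H - 376 = -376 + F*H)
S = 529
E = 529
((E - 75884) - 73645) + L(-654, 90) = ((529 - 75884) - 73645) + (-376 - 654*90) = (-75355 - 73645) + (-376 - 58860) = -149000 - 59236 = -208236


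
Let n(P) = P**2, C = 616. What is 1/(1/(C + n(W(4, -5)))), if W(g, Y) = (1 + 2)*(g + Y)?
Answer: 625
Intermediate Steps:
W(g, Y) = 3*Y + 3*g (W(g, Y) = 3*(Y + g) = 3*Y + 3*g)
1/(1/(C + n(W(4, -5)))) = 1/(1/(616 + (3*(-5) + 3*4)**2)) = 1/(1/(616 + (-15 + 12)**2)) = 1/(1/(616 + (-3)**2)) = 1/(1/(616 + 9)) = 1/(1/625) = 625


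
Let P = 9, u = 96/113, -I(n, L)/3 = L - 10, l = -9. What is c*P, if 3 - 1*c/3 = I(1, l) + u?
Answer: -167346/113 ≈ -1480.9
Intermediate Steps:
I(n, L) = 30 - 3*L (I(n, L) = -3*(L - 10) = -3*(-10 + L) = 30 - 3*L)
u = 96/113 (u = 96*(1/113) = 96/113 ≈ 0.84956)
c = -18594/113 (c = 9 - 3*((30 - 3*(-9)) + 96/113) = 9 - 3*((30 + 27) + 96/113) = 9 - 3*(57 + 96/113) = 9 - 3*6537/113 = 9 - 19611/113 = -18594/113 ≈ -164.55)
c*P = -18594/113*9 = -167346/113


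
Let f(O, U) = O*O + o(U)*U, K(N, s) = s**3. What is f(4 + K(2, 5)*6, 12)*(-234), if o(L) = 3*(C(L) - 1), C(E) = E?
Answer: -133125408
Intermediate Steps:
o(L) = -3 + 3*L (o(L) = 3*(L - 1) = 3*(-1 + L) = -3 + 3*L)
f(O, U) = O**2 + U*(-3 + 3*U) (f(O, U) = O*O + (-3 + 3*U)*U = O**2 + U*(-3 + 3*U))
f(4 + K(2, 5)*6, 12)*(-234) = ((4 + 5**3*6)**2 + 3*12*(-1 + 12))*(-234) = ((4 + 125*6)**2 + 3*12*11)*(-234) = ((4 + 750)**2 + 396)*(-234) = (754**2 + 396)*(-234) = (568516 + 396)*(-234) = 568912*(-234) = -133125408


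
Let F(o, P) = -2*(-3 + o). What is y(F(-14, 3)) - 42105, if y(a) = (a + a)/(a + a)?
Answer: -42104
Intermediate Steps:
F(o, P) = 6 - 2*o
y(a) = 1 (y(a) = (2*a)/((2*a)) = (2*a)*(1/(2*a)) = 1)
y(F(-14, 3)) - 42105 = 1 - 42105 = -42104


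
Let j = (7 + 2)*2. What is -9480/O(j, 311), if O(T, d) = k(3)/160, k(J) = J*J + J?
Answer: -126400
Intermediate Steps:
k(J) = J + J² (k(J) = J² + J = J + J²)
j = 18 (j = 9*2 = 18)
O(T, d) = 3/40 (O(T, d) = (3*(1 + 3))/160 = (3*4)*(1/160) = 12*(1/160) = 3/40)
-9480/O(j, 311) = -9480/3/40 = -9480*40/3 = -126400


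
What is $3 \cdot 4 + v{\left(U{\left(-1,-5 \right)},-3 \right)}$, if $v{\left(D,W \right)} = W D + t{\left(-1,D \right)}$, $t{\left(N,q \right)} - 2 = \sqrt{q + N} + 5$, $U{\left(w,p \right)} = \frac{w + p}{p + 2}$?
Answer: $14$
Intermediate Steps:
$U{\left(w,p \right)} = \frac{p + w}{2 + p}$
$t{\left(N,q \right)} = 7 + \sqrt{N + q}$ ($t{\left(N,q \right)} = 2 + \left(\sqrt{q + N} + 5\right) = 2 + \left(\sqrt{N + q} + 5\right) = 2 + \left(5 + \sqrt{N + q}\right) = 7 + \sqrt{N + q}$)
$v{\left(D,W \right)} = 7 + \sqrt{-1 + D} + D W$ ($v{\left(D,W \right)} = W D + \left(7 + \sqrt{-1 + D}\right) = D W + \left(7 + \sqrt{-1 + D}\right) = 7 + \sqrt{-1 + D} + D W$)
$3 \cdot 4 + v{\left(U{\left(-1,-5 \right)},-3 \right)} = 3 \cdot 4 + \left(7 + \sqrt{-1 + \frac{-5 - 1}{2 - 5}} + \frac{-5 - 1}{2 - 5} \left(-3\right)\right) = 12 + \left(7 + \sqrt{-1 + \frac{1}{-3} \left(-6\right)} + \frac{1}{-3} \left(-6\right) \left(-3\right)\right) = 12 + \left(7 + \sqrt{-1 - -2} + \left(- \frac{1}{3}\right) \left(-6\right) \left(-3\right)\right) = 12 + \left(7 + \sqrt{-1 + 2} + 2 \left(-3\right)\right) = 12 + \left(7 + \sqrt{1} - 6\right) = 12 + \left(7 + 1 - 6\right) = 12 + 2 = 14$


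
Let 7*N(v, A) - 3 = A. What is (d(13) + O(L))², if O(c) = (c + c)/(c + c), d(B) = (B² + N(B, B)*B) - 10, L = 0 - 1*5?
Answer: 1763584/49 ≈ 35992.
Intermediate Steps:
N(v, A) = 3/7 + A/7
L = -5 (L = 0 - 5 = -5)
d(B) = -10 + B² + B*(3/7 + B/7) (d(B) = (B² + (3/7 + B/7)*B) - 10 = (B² + B*(3/7 + B/7)) - 10 = -10 + B² + B*(3/7 + B/7))
O(c) = 1 (O(c) = (2*c)/((2*c)) = (2*c)*(1/(2*c)) = 1)
(d(13) + O(L))² = ((-10 + (3/7)*13 + (8/7)*13²) + 1)² = ((-10 + 39/7 + (8/7)*169) + 1)² = ((-10 + 39/7 + 1352/7) + 1)² = (1321/7 + 1)² = (1328/7)² = 1763584/49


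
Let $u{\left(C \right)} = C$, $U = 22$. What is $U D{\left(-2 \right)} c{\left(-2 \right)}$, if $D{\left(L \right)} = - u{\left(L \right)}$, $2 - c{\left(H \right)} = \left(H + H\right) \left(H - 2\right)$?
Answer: $-616$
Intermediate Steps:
$c{\left(H \right)} = 2 - 2 H \left(-2 + H\right)$ ($c{\left(H \right)} = 2 - \left(H + H\right) \left(H - 2\right) = 2 - 2 H \left(-2 + H\right)$)
$D{\left(L \right)} = - L$
$U D{\left(-2 \right)} c{\left(-2 \right)} = 22 \left(\left(-1\right) \left(-2\right)\right) \left(2 - 2 \left(-2\right)^{2} + 4 \left(-2\right)\right) = 22 \cdot 2 \left(2 - 8 - 8\right) = 44 \left(2 - 8 - 8\right) = 44 \left(-14\right) = -616$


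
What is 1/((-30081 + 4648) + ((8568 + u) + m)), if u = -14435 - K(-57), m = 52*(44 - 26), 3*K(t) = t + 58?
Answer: -3/91093 ≈ -3.2933e-5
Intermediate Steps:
K(t) = 58/3 + t/3 (K(t) = (t + 58)/3 = (58 + t)/3 = 58/3 + t/3)
m = 936 (m = 52*18 = 936)
u = -43306/3 (u = -14435 - (58/3 + (⅓)*(-57)) = -14435 - (58/3 - 19) = -14435 - 1*⅓ = -14435 - ⅓ = -43306/3 ≈ -14435.)
1/((-30081 + 4648) + ((8568 + u) + m)) = 1/((-30081 + 4648) + ((8568 - 43306/3) + 936)) = 1/(-25433 + (-17602/3 + 936)) = 1/(-25433 - 14794/3) = 1/(-91093/3) = -3/91093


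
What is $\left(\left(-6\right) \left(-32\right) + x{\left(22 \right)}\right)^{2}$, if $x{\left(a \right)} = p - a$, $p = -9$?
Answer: $25921$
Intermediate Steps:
$x{\left(a \right)} = -9 - a$
$\left(\left(-6\right) \left(-32\right) + x{\left(22 \right)}\right)^{2} = \left(\left(-6\right) \left(-32\right) - 31\right)^{2} = \left(192 - 31\right)^{2} = 161^{2} = 25921$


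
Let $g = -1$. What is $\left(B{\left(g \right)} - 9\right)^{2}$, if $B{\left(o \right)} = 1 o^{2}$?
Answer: $64$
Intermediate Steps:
$B{\left(o \right)} = o^{2}$
$\left(B{\left(g \right)} - 9\right)^{2} = \left(\left(-1\right)^{2} - 9\right)^{2} = \left(1 - 9\right)^{2} = \left(-8\right)^{2} = 64$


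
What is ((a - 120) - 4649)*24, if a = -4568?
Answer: -224088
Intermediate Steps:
((a - 120) - 4649)*24 = ((-4568 - 120) - 4649)*24 = (-4688 - 4649)*24 = -9337*24 = -224088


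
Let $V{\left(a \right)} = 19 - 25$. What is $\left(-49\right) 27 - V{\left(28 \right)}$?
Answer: $-1317$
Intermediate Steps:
$V{\left(a \right)} = -6$
$\left(-49\right) 27 - V{\left(28 \right)} = \left(-49\right) 27 - -6 = -1323 + 6 = -1317$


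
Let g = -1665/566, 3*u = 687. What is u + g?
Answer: 127949/566 ≈ 226.06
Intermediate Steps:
u = 229 (u = (⅓)*687 = 229)
g = -1665/566 (g = -1665*1/566 = -1665/566 ≈ -2.9417)
u + g = 229 - 1665/566 = 127949/566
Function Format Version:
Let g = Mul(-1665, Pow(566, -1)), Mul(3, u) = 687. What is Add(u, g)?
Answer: Rational(127949, 566) ≈ 226.06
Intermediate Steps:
u = 229 (u = Mul(Rational(1, 3), 687) = 229)
g = Rational(-1665, 566) (g = Mul(-1665, Rational(1, 566)) = Rational(-1665, 566) ≈ -2.9417)
Add(u, g) = Add(229, Rational(-1665, 566)) = Rational(127949, 566)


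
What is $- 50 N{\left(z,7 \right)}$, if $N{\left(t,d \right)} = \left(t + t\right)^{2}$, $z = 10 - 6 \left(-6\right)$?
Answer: $-423200$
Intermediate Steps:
$z = 46$ ($z = 10 - -36 = 10 + 36 = 46$)
$N{\left(t,d \right)} = 4 t^{2}$ ($N{\left(t,d \right)} = \left(2 t\right)^{2} = 4 t^{2}$)
$- 50 N{\left(z,7 \right)} = - 50 \cdot 4 \cdot 46^{2} = - 50 \cdot 4 \cdot 2116 = \left(-50\right) 8464 = -423200$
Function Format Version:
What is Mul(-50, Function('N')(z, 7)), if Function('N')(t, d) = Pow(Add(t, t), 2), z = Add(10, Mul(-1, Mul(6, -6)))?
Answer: -423200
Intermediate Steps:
z = 46 (z = Add(10, Mul(-1, -36)) = Add(10, 36) = 46)
Function('N')(t, d) = Mul(4, Pow(t, 2)) (Function('N')(t, d) = Pow(Mul(2, t), 2) = Mul(4, Pow(t, 2)))
Mul(-50, Function('N')(z, 7)) = Mul(-50, Mul(4, Pow(46, 2))) = Mul(-50, Mul(4, 2116)) = Mul(-50, 8464) = -423200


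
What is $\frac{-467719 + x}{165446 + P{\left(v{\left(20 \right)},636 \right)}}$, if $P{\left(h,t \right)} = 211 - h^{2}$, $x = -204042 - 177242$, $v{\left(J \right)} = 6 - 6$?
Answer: $- \frac{283001}{55219} \approx -5.1251$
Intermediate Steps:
$v{\left(J \right)} = 0$ ($v{\left(J \right)} = 6 - 6 = 0$)
$x = -381284$ ($x = -204042 - 177242 = -381284$)
$\frac{-467719 + x}{165446 + P{\left(v{\left(20 \right)},636 \right)}} = \frac{-467719 - 381284}{165446 + \left(211 - 0^{2}\right)} = - \frac{849003}{165446 + \left(211 - 0\right)} = - \frac{849003}{165446 + \left(211 + 0\right)} = - \frac{849003}{165446 + 211} = - \frac{849003}{165657} = \left(-849003\right) \frac{1}{165657} = - \frac{283001}{55219}$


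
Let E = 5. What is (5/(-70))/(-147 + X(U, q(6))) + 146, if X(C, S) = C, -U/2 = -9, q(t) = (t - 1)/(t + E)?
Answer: 263677/1806 ≈ 146.00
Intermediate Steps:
q(t) = (-1 + t)/(5 + t) (q(t) = (t - 1)/(t + 5) = (-1 + t)/(5 + t))
U = 18 (U = -2*(-9) = 18)
(5/(-70))/(-147 + X(U, q(6))) + 146 = (5/(-70))/(-147 + 18) + 146 = (5*(-1/70))/(-129) + 146 = -1/14*(-1/129) + 146 = 1/1806 + 146 = 263677/1806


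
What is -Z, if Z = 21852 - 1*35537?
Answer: 13685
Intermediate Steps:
Z = -13685 (Z = 21852 - 35537 = -13685)
-Z = -1*(-13685) = 13685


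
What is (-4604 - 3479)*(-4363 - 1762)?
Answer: 49508375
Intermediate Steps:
(-4604 - 3479)*(-4363 - 1762) = -8083*(-6125) = 49508375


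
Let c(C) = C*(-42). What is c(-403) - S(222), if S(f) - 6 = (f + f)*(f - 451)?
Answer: 118596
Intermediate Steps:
c(C) = -42*C
S(f) = 6 + 2*f*(-451 + f) (S(f) = 6 + (f + f)*(f - 451) = 6 + (2*f)*(-451 + f) = 6 + 2*f*(-451 + f))
c(-403) - S(222) = -42*(-403) - (6 - 902*222 + 2*222²) = 16926 - (6 - 200244 + 2*49284) = 16926 - (6 - 200244 + 98568) = 16926 - 1*(-101670) = 16926 + 101670 = 118596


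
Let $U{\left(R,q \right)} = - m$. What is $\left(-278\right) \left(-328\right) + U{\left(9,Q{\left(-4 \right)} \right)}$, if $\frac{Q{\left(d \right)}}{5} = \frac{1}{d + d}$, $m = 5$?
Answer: $91179$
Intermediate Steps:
$Q{\left(d \right)} = \frac{5}{2 d}$ ($Q{\left(d \right)} = \frac{5}{d + d} = \frac{5}{2 d}$)
$U{\left(R,q \right)} = -5$ ($U{\left(R,q \right)} = \left(-1\right) 5 = -5$)
$\left(-278\right) \left(-328\right) + U{\left(9,Q{\left(-4 \right)} \right)} = \left(-278\right) \left(-328\right) - 5 = 91184 - 5 = 91179$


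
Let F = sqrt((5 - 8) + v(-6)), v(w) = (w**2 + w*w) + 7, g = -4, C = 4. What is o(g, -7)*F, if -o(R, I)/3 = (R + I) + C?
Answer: 42*sqrt(19) ≈ 183.07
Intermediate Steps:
o(R, I) = -12 - 3*I - 3*R (o(R, I) = -3*((R + I) + 4) = -3*((I + R) + 4) = -3*(4 + I + R) = -12 - 3*I - 3*R)
v(w) = 7 + 2*w**2 (v(w) = (w**2 + w**2) + 7 = 2*w**2 + 7 = 7 + 2*w**2)
F = 2*sqrt(19) (F = sqrt((5 - 8) + (7 + 2*(-6)**2)) = sqrt(-3 + (7 + 2*36)) = sqrt(-3 + (7 + 72)) = sqrt(-3 + 79) = sqrt(76) = 2*sqrt(19) ≈ 8.7178)
o(g, -7)*F = (-12 - 3*(-7) - 3*(-4))*(2*sqrt(19)) = (-12 + 21 + 12)*(2*sqrt(19)) = 21*(2*sqrt(19)) = 42*sqrt(19)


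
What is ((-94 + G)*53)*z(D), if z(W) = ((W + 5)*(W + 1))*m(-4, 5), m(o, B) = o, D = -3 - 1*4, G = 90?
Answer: 10176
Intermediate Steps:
D = -7 (D = -3 - 4 = -7)
z(W) = -4*(1 + W)*(5 + W) (z(W) = ((W + 5)*(W + 1))*(-4) = ((5 + W)*(1 + W))*(-4) = ((1 + W)*(5 + W))*(-4) = -4*(1 + W)*(5 + W))
((-94 + G)*53)*z(D) = ((-94 + 90)*53)*(-20 - 24*(-7) - 4*(-7)²) = (-4*53)*(-20 + 168 - 4*49) = -212*(-20 + 168 - 196) = -212*(-48) = 10176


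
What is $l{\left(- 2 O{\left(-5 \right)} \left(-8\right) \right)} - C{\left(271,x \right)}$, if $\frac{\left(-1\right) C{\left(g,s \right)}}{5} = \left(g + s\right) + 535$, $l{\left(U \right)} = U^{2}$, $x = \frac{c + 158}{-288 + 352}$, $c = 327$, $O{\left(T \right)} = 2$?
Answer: $\frac{325881}{64} \approx 5091.9$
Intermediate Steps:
$x = \frac{485}{64}$ ($x = \frac{327 + 158}{-288 + 352} = \frac{485}{64} \approx 7.5781$)
$C{\left(g,s \right)} = -2675 - 5 g - 5 s$ ($C{\left(g,s \right)} = - 5 \left(\left(g + s\right) + 535\right) = - 5 \left(535 + g + s\right) = -2675 - 5 g - 5 s$)
$l{\left(- 2 O{\left(-5 \right)} \left(-8\right) \right)} - C{\left(271,x \right)} = \left(\left(-2\right) 2 \left(-8\right)\right)^{2} - \left(-2675 - 1355 - \frac{2425}{64}\right) = \left(\left(-4\right) \left(-8\right)\right)^{2} - \left(-2675 - 1355 - \frac{2425}{64}\right) = 32^{2} - - \frac{260345}{64} = 1024 + \frac{260345}{64} = \frac{325881}{64}$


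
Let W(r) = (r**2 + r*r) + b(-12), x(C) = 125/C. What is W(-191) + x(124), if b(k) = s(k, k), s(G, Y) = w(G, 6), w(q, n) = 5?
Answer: 9048033/124 ≈ 72968.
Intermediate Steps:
s(G, Y) = 5
b(k) = 5
W(r) = 5 + 2*r**2 (W(r) = (r**2 + r*r) + 5 = (r**2 + r**2) + 5 = 2*r**2 + 5 = 5 + 2*r**2)
W(-191) + x(124) = (5 + 2*(-191)**2) + 125/124 = (5 + 2*36481) + 125*(1/124) = (5 + 72962) + 125/124 = 72967 + 125/124 = 9048033/124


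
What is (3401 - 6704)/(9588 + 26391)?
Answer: -1101/11993 ≈ -0.091804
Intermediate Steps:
(3401 - 6704)/(9588 + 26391) = -3303/35979 = -3303*1/35979 = -1101/11993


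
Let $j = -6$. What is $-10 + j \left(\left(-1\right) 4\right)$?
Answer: $14$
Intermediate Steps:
$-10 + j \left(\left(-1\right) 4\right) = -10 - 6 \left(\left(-1\right) 4\right) = -10 - -24 = -10 + 24 = 14$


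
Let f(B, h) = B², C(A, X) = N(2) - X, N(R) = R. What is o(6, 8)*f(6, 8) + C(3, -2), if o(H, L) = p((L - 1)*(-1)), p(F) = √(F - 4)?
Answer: 4 + 36*I*√11 ≈ 4.0 + 119.4*I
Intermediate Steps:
p(F) = √(-4 + F)
C(A, X) = 2 - X
o(H, L) = √(-3 - L) (o(H, L) = √(-4 + (L - 1)*(-1)) = √(-4 + (-1 + L)*(-1)) = √(-4 + (1 - L)) = √(-3 - L))
o(6, 8)*f(6, 8) + C(3, -2) = √(-3 - 1*8)*6² + (2 - 1*(-2)) = √(-3 - 8)*36 + (2 + 2) = √(-11)*36 + 4 = (I*√11)*36 + 4 = 36*I*√11 + 4 = 4 + 36*I*√11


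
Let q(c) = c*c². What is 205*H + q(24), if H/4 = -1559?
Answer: -1264556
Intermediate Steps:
H = -6236 (H = 4*(-1559) = -6236)
q(c) = c³
205*H + q(24) = 205*(-6236) + 24³ = -1278380 + 13824 = -1264556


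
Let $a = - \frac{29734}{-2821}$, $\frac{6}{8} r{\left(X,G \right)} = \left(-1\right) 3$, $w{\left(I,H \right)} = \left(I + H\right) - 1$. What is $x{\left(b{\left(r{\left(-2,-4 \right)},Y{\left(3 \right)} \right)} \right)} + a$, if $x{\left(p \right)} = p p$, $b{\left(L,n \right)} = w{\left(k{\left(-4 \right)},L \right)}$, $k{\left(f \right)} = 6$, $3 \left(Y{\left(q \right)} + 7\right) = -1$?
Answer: $\frac{32555}{2821} \approx 11.54$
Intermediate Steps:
$Y{\left(q \right)} = - \frac{22}{3}$ ($Y{\left(q \right)} = -7 + \frac{1}{3} \left(-1\right) = -7 - \frac{1}{3} = - \frac{22}{3}$)
$w{\left(I,H \right)} = -1 + H + I$ ($w{\left(I,H \right)} = \left(H + I\right) - 1 = -1 + H + I$)
$r{\left(X,G \right)} = -4$ ($r{\left(X,G \right)} = \frac{4 \left(\left(-1\right) 3\right)}{3} = \frac{4}{3} \left(-3\right) = -4$)
$b{\left(L,n \right)} = 5 + L$ ($b{\left(L,n \right)} = -1 + L + 6 = 5 + L$)
$x{\left(p \right)} = p^{2}$
$a = \frac{29734}{2821}$ ($a = \left(-29734\right) \left(- \frac{1}{2821}\right) = \frac{29734}{2821} \approx 10.54$)
$x{\left(b{\left(r{\left(-2,-4 \right)},Y{\left(3 \right)} \right)} \right)} + a = \left(5 - 4\right)^{2} + \frac{29734}{2821} = 1^{2} + \frac{29734}{2821} = 1 + \frac{29734}{2821} = \frac{32555}{2821}$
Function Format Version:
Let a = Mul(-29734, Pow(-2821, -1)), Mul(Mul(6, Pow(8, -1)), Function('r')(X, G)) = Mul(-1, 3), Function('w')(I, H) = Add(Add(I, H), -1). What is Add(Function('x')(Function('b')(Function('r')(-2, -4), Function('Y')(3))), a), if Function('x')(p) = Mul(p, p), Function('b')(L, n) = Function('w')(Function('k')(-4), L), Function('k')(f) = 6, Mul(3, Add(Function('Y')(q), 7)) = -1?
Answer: Rational(32555, 2821) ≈ 11.540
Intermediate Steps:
Function('Y')(q) = Rational(-22, 3) (Function('Y')(q) = Add(-7, Mul(Rational(1, 3), -1)) = Add(-7, Rational(-1, 3)) = Rational(-22, 3))
Function('w')(I, H) = Add(-1, H, I) (Function('w')(I, H) = Add(Add(H, I), -1) = Add(-1, H, I))
Function('r')(X, G) = -4 (Function('r')(X, G) = Mul(Rational(4, 3), Mul(-1, 3)) = Mul(Rational(4, 3), -3) = -4)
Function('b')(L, n) = Add(5, L) (Function('b')(L, n) = Add(-1, L, 6) = Add(5, L))
Function('x')(p) = Pow(p, 2)
a = Rational(29734, 2821) (a = Mul(-29734, Rational(-1, 2821)) = Rational(29734, 2821) ≈ 10.540)
Add(Function('x')(Function('b')(Function('r')(-2, -4), Function('Y')(3))), a) = Add(Pow(Add(5, -4), 2), Rational(29734, 2821)) = Add(Pow(1, 2), Rational(29734, 2821)) = Add(1, Rational(29734, 2821)) = Rational(32555, 2821)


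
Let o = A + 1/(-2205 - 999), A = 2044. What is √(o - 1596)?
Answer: √127749799/534 ≈ 21.166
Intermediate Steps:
o = 6548975/3204 (o = 2044 + 1/(-2205 - 999) = 2044 + 1/(-3204) = 2044 - 1/3204 = 6548975/3204 ≈ 2044.0)
√(o - 1596) = √(6548975/3204 - 1596) = √(1435391/3204) = √127749799/534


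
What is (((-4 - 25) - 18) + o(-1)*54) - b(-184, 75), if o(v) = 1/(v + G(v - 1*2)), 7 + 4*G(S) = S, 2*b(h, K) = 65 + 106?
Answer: -2071/14 ≈ -147.93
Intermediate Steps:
b(h, K) = 171/2 (b(h, K) = (65 + 106)/2 = (½)*171 = 171/2)
G(S) = -7/4 + S/4
o(v) = 1/(-9/4 + 5*v/4) (o(v) = 1/(v + (-7/4 + (v - 1*2)/4)) = 1/(v + (-7/4 + (v - 2)/4)) = 1/(v + (-7/4 + (-2 + v)/4)) = 1/(v + (-7/4 + (-½ + v/4))) = 1/(v + (-9/4 + v/4)) = 1/(-9/4 + 5*v/4))
(((-4 - 25) - 18) + o(-1)*54) - b(-184, 75) = (((-4 - 25) - 18) + (4/(-9 + 5*(-1)))*54) - 1*171/2 = ((-29 - 18) + (4/(-9 - 5))*54) - 171/2 = (-47 + (4/(-14))*54) - 171/2 = (-47 + (4*(-1/14))*54) - 171/2 = (-47 - 2/7*54) - 171/2 = (-47 - 108/7) - 171/2 = -437/7 - 171/2 = -2071/14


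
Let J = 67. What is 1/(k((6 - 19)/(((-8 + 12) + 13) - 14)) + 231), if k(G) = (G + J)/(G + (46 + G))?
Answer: 28/6515 ≈ 0.0042978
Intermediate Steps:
k(G) = (67 + G)/(46 + 2*G) (k(G) = (G + 67)/(G + (46 + G)) = (67 + G)/(46 + 2*G))
1/(k((6 - 19)/(((-8 + 12) + 13) - 14)) + 231) = 1/((67 + (6 - 19)/(((-8 + 12) + 13) - 14))/(2*(23 + (6 - 19)/(((-8 + 12) + 13) - 14))) + 231) = 1/((67 - 13/((4 + 13) - 14))/(2*(23 - 13/((4 + 13) - 14))) + 231) = 1/((67 - 13/(17 - 14))/(2*(23 - 13/(17 - 14))) + 231) = 1/((67 - 13/3)/(2*(23 - 13/3)) + 231) = 1/((½)*(188/3)/(56/3) + 231) = 1/((½)*(3/56)*(188/3) + 231) = 1/(47/28 + 231) = 1/(6515/28) = 28/6515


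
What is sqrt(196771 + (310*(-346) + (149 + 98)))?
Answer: sqrt(89758) ≈ 299.60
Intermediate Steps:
sqrt(196771 + (310*(-346) + (149 + 98))) = sqrt(196771 + (-107260 + 247)) = sqrt(196771 - 107013) = sqrt(89758)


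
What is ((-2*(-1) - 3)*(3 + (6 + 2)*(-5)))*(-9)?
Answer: -333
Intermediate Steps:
((-2*(-1) - 3)*(3 + (6 + 2)*(-5)))*(-9) = ((2 - 3)*(3 + 8*(-5)))*(-9) = -(3 - 40)*(-9) = -1*(-37)*(-9) = 37*(-9) = -333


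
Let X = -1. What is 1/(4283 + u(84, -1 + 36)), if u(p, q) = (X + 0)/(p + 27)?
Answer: 111/475412 ≈ 0.00023348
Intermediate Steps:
u(p, q) = -1/(27 + p) (u(p, q) = (-1 + 0)/(p + 27) = -1/(27 + p))
1/(4283 + u(84, -1 + 36)) = 1/(4283 - 1/(27 + 84)) = 1/(4283 - 1/111) = 1/(475412/111) = 111/475412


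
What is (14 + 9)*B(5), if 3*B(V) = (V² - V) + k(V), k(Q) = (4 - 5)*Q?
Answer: 115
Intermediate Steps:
k(Q) = -Q
B(V) = -2*V/3 + V²/3 (B(V) = ((V² - V) - V)/3 = (V² - 2*V)/3 = -2*V/3 + V²/3)
(14 + 9)*B(5) = (14 + 9)*((⅓)*5*(-2 + 5)) = 23*((⅓)*5*3) = 23*5 = 115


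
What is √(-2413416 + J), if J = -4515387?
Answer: 3*I*√769867 ≈ 2632.3*I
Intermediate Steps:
√(-2413416 + J) = √(-2413416 - 4515387) = √(-6928803) = 3*I*√769867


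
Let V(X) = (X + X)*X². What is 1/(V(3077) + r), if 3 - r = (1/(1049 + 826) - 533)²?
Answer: 3515625/204839124541061249 ≈ 1.7163e-11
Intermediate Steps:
V(X) = 2*X³ (V(X) = (2*X)*X² = 2*X³)
r = -998737845001/3515625 (r = 3 - (1/(1049 + 826) - 533)² = 3 - (1/1875 - 533)² = 3 - (-999374/1875)² = 3 - 1*998748391876/3515625 = 3 - 998748391876/3515625 = -998737845001/3515625 ≈ -2.8409e+5)
1/(V(3077) + r) = 1/(2*3077³ - 998737845001/3515625) = 1/(2*29132817533 - 998737845001/3515625) = 1/(58265635066 - 998737845001/3515625) = 1/(204839124541061249/3515625) = 3515625/204839124541061249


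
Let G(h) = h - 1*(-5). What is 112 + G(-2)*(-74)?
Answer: -110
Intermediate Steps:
G(h) = 5 + h (G(h) = h + 5 = 5 + h)
112 + G(-2)*(-74) = 112 + (5 - 2)*(-74) = 112 + 3*(-74) = 112 - 222 = -110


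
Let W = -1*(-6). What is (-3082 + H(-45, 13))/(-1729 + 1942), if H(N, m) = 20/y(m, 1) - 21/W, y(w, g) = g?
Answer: -6131/426 ≈ -14.392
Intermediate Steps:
W = 6
H(N, m) = 33/2 (H(N, m) = 20/1 - 21/6 = 20*1 - 21*1/6 = 20 - 7/2 = 33/2)
(-3082 + H(-45, 13))/(-1729 + 1942) = (-3082 + 33/2)/(-1729 + 1942) = -6131/2/213 = -6131/2*1/213 = -6131/426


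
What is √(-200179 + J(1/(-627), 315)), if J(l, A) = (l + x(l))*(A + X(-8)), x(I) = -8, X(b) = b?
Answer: 2*I*√19915471851/627 ≈ 450.15*I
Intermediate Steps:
J(l, A) = (-8 + A)*(-8 + l) (J(l, A) = (l - 8)*(A - 8) = (-8 + l)*(-8 + A) = (-8 + A)*(-8 + l))
√(-200179 + J(1/(-627), 315)) = √(-200179 + (64 - 8*315 - 8/(-627) + 315/(-627))) = √(-200179 + (64 - 2520 - 8*(-1/627) + 315*(-1/627))) = √(-200179 + (64 - 2520 + 8/627 - 105/209)) = √(-200179 - 1540219/627) = √(-127052452/627) = 2*I*√19915471851/627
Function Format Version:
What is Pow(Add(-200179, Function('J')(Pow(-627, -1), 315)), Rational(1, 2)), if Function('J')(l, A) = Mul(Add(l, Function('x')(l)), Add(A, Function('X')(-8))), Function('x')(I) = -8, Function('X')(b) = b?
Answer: Mul(Rational(2, 627), I, Pow(19915471851, Rational(1, 2))) ≈ Mul(450.15, I)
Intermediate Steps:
Function('J')(l, A) = Mul(Add(-8, A), Add(-8, l)) (Function('J')(l, A) = Mul(Add(l, -8), Add(A, -8)) = Mul(Add(-8, l), Add(-8, A)) = Mul(Add(-8, A), Add(-8, l)))
Pow(Add(-200179, Function('J')(Pow(-627, -1), 315)), Rational(1, 2)) = Pow(Add(-200179, Add(64, Mul(-8, 315), Mul(-8, Pow(-627, -1)), Mul(315, Pow(-627, -1)))), Rational(1, 2)) = Pow(Add(-200179, Add(64, -2520, Mul(-8, Rational(-1, 627)), Mul(315, Rational(-1, 627)))), Rational(1, 2)) = Pow(Add(-200179, Add(64, -2520, Rational(8, 627), Rational(-105, 209))), Rational(1, 2)) = Pow(Add(-200179, Rational(-1540219, 627)), Rational(1, 2)) = Pow(Rational(-127052452, 627), Rational(1, 2)) = Mul(Rational(2, 627), I, Pow(19915471851, Rational(1, 2)))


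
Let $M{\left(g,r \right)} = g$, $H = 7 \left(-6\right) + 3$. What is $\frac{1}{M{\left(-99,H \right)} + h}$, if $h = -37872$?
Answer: $- \frac{1}{37971} \approx -2.6336 \cdot 10^{-5}$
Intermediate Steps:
$H = -39$ ($H = -42 + 3 = -39$)
$\frac{1}{M{\left(-99,H \right)} + h} = \frac{1}{-99 - 37872} = \frac{1}{-37971} = - \frac{1}{37971}$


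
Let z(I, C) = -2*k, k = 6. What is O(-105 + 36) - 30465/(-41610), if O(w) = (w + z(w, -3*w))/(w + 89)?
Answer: -92037/27740 ≈ -3.3178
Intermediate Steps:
z(I, C) = -12 (z(I, C) = -2*6 = -12)
O(w) = (-12 + w)/(89 + w) (O(w) = (w - 12)/(w + 89) = (-12 + w)/(89 + w))
O(-105 + 36) - 30465/(-41610) = (-12 + (-105 + 36))/(89 + (-105 + 36)) - 30465/(-41610) = (-12 - 69)/(89 - 69) - 30465*(-1/41610) = -81/20 + 2031/2774 = -92037/27740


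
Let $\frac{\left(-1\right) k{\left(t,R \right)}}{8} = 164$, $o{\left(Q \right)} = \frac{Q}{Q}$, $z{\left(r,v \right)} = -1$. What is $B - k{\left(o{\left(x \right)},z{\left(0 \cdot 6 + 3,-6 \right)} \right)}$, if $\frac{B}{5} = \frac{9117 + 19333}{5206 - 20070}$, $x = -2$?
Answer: $\frac{9679659}{7432} \approx 1302.4$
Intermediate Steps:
$o{\left(Q \right)} = 1$
$B = - \frac{71125}{7432}$ ($B = 5 \frac{9117 + 19333}{5206 - 20070} = 5 \frac{28450}{-14864} = 5 \cdot 28450 \left(- \frac{1}{14864}\right) = 5 \left(- \frac{14225}{7432}\right) = - \frac{71125}{7432} \approx -9.5701$)
$k{\left(t,R \right)} = -1312$ ($k{\left(t,R \right)} = \left(-8\right) 164 = -1312$)
$B - k{\left(o{\left(x \right)},z{\left(0 \cdot 6 + 3,-6 \right)} \right)} = - \frac{71125}{7432} - -1312 = - \frac{71125}{7432} + 1312 = \frac{9679659}{7432}$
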